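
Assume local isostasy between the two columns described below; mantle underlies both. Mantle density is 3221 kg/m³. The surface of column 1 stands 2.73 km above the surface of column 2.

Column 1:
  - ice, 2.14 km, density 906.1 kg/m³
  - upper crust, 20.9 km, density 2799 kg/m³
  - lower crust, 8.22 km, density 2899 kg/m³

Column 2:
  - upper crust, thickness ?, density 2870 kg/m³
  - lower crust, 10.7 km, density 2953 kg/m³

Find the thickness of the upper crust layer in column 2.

13.6 km

Take the compensation level at the base of the deeper column (depth z_c below the surface of column 1) and equate Σ ρ_i t_i down to z_c; mantle fills any gap and the z_c terms cancel.
Column 1: 2.14×906.1 + 20.9×2799 + 8.22×2899 + (z_c − 31.26)×3221
Column 2: 2.73×0 + x×2870 + 10.7×2953 + (z_c − 2.73 − 10.7 − x)×3221
The z_c×3221 term appears on both sides and cancels. Collect the known terms of each column as K = Σ(ρt)_known − 3221 × (depth of known layers): K_1 = 84267.934 − 3221×31.26 = −16420.526; K_2 = 31597.1 − 3221×(2.73 + 10.7) = −11660.93.
Balance: K_1 = K_2 − x×(3221 − 2870), so x = (K_2 − K_1)/(3221 − 2870) = 4759.6/351 = 13.6 km.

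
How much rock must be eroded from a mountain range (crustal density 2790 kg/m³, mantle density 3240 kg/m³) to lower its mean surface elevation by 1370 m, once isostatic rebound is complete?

Net drop Δ = e − u = e − e ρ_c/ρ_m = e (ρ_m − ρ_c)/ρ_m.
e = Δ ρ_m/(ρ_m − ρ_c) = 1370 m × 3240/450 = 9860 m.

9860 m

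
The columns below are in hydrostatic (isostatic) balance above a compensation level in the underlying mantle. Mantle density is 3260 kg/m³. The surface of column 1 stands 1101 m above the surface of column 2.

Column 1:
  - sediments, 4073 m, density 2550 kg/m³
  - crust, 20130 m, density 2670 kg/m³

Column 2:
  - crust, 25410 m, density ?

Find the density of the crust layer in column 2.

2820 kg/m³

Take the compensation level at the base of the deeper column (depth z_c below the surface of column 1) and equate Σ ρ_i t_i down to z_c; mantle fills any gap and the z_c terms cancel.
Column 1: 4073×2550 + 20130×2670 + (z_c − 24203)×3260
Column 2: 1101×0 + 25410×ρ + (z_c − 1101 − 25410)×3260
The z_c×3260 term appears on both sides and cancels. Collect the known terms of each column as K = Σ(ρt)_known − 3260 × (depth of known layers): K_1 = 64133250 − 3260×24203 = −14768530; K_2 = 0 − 3260×(1101 + 25410) = −86425860.
Balance: K_1 = K_2 + 25410×ρ, so ρ = (K_1 − K_2)/25410 = 71657300/25410 = 2820 kg/m³.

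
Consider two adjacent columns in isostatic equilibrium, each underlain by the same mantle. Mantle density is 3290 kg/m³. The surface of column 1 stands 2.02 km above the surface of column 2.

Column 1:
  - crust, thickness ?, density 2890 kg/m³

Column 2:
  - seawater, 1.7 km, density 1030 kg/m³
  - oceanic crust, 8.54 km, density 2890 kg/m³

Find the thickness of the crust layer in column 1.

34.8 km

Take the compensation level at the base of the deeper column (depth z_c below the surface of column 1) and equate Σ ρ_i t_i down to z_c; mantle fills any gap and the z_c terms cancel.
Column 1: x×2890 + (z_c − 0 − x)×3290
Column 2: 2.02×0 + 1.7×1030 + 8.54×2890 + (z_c − 2.02 − 10.24)×3290
The z_c×3290 term appears on both sides and cancels. Collect the known terms of each column as K = Σ(ρt)_known − 3290 × (depth of known layers): K_1 = 0 − 3290×0 = 0; K_2 = 26431.6 − 3290×(2.02 + 10.24) = −13903.8.
Balance: K_1 − x×(3290 − 2890) = K_2, so x = (K_1 − K_2)/(3290 − 2890) = 13903.8/400 = 34.8 km.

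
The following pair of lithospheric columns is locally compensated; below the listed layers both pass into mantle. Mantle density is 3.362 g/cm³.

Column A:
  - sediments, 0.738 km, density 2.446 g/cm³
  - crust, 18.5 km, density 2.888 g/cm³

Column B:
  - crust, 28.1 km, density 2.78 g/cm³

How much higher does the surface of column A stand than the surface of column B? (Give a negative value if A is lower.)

−2.06 km

For any compensation level in the mantle, the mantle terms cancel and isostasy reduces to e = (Σt_A − Σt_B) − (Σ(ρt)_A − Σ(ρt)_B) / ρ_m.
Σt_A = 19.238 km; Σt_B = 28.1 km; Σ(ρt)_A = 55.233148; Σ(ρt)_B = 78.118 (in km·g/cm³).
e = (19.238 − 28.1) − (55.233148 − 78.118) / 3.362 = −2.06 km.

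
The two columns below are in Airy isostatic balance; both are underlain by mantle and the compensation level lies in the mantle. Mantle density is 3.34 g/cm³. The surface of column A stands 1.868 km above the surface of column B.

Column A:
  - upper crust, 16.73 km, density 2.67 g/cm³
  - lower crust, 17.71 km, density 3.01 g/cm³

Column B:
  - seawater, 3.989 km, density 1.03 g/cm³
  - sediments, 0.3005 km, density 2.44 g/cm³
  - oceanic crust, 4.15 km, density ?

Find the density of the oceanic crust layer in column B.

3.02 g/cm³

Take the compensation level at the base of the deeper column (depth z_c below the surface of column A) and equate Σ ρ_i t_i down to z_c; mantle fills any gap and the z_c terms cancel.
Column A: 16.73×2.67 + 17.71×3.01 + (z_c − 34.44)×3.34
Column B: 1.868×0 + 3.989×1.03 + 0.3005×2.44 + 4.15×ρ + (z_c − 1.868 − 8.4395)×3.34
The z_c×3.34 term appears on both sides and cancels. Collect the known terms of each column as K = Σ(ρt)_known − 3.34 × (depth of known layers): K_A = 97.9762 − 3.34×34.44 = −17.0534; K_B = 4.84189 − 3.34×(1.868 + 8.4395) = −29.58516.
Balance: K_A = K_B + 4.15×ρ, so ρ = (K_A − K_B)/4.15 = 12.5318/4.15 = 3.02 g/cm³.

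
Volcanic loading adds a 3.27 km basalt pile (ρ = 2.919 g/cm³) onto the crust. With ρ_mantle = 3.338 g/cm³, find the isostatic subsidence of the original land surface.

2.86 km

Subaerial loading: s = t ρ_load / ρ_m.
s = 3.27 km × 2.919/3.338 = 2.86 km.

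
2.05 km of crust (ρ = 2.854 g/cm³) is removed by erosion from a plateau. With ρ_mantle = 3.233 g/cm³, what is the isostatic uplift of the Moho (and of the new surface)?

Unloading: uplift u = e ρ_c/ρ_m = 2.05 km × 2.854/3.233 = 1.81 km.

1.81 km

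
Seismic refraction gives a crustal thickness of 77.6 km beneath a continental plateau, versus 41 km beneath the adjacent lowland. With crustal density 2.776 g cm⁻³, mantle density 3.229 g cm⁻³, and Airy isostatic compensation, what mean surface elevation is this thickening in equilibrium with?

5.13 km

Excess crust Δ = 77.6 km − 41 km = 36.6 km, split between elevation h and root r with h + r = Δ.
Airy balance ρ_c h = (ρ_m − ρ_c) r gives r = h ρ_c/(ρ_m − ρ_c), so h (1 + ρ_c/(ρ_m − ρ_c)) = Δ, i.e. h = Δ (ρ_m − ρ_c)/ρ_m.
h = 36.6 km × 0.453/3.229 = 5.13 km.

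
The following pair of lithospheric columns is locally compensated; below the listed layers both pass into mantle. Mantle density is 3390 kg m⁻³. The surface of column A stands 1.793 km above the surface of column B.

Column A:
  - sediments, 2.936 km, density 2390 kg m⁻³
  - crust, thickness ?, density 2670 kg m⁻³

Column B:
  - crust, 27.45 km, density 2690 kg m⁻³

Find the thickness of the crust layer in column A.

31.1 km

Take the compensation level at the base of the deeper column (depth z_c below the surface of column A) and equate Σ ρ_i t_i down to z_c; mantle fills any gap and the z_c terms cancel.
Column A: 2.936×2390 + x×2670 + (z_c − 2.936 − x)×3390
Column B: 1.793×0 + 27.45×2690 + (z_c − 1.793 − 27.45)×3390
The z_c×3390 term appears on both sides and cancels. Collect the known terms of each column as K = Σ(ρt)_known − 3390 × (depth of known layers): K_A = 7017.04 − 3390×2.936 = −2936; K_B = 73840.5 − 3390×(1.793 + 27.45) = −25293.27.
Balance: K_A − x×(3390 − 2670) = K_B, so x = (K_A − K_B)/(3390 − 2670) = 22357.3/720 = 31.1 km.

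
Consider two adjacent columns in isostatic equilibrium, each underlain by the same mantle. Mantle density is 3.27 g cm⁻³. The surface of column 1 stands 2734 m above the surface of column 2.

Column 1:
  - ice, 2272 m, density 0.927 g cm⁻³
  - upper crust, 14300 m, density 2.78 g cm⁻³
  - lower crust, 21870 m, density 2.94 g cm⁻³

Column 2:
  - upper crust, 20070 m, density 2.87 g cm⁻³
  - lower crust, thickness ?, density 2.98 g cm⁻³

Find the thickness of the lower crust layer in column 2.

8890 m

Take the compensation level at the base of the deeper column (depth z_c below the surface of column 1) and equate Σ ρ_i t_i down to z_c; mantle fills any gap and the z_c terms cancel.
Column 1: 2272×0.927 + 14300×2.78 + 21870×2.94 + (z_c − 38442)×3.27
Column 2: 2734×0 + 20070×2.87 + x×2.98 + (z_c − 2734 − 20070 − x)×3.27
The z_c×3.27 term appears on both sides and cancels. Collect the known terms of each column as K = Σ(ρt)_known − 3.27 × (depth of known layers): K_1 = 106157.944 − 3.27×38442 = −19547.396; K_2 = 57600.9 − 3.27×(2734 + 20070) = −16968.18.
Balance: K_1 = K_2 − x×(3.27 − 2.98), so x = (K_2 − K_1)/(3.27 − 2.98) = 2579.22/0.29 = 8890 m.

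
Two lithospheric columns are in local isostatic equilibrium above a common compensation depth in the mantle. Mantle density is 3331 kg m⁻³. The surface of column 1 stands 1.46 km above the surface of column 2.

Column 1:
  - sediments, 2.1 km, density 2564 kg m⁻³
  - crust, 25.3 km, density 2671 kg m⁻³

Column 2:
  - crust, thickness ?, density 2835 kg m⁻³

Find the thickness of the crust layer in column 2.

Take the compensation level at the base of the deeper column (depth z_c below the surface of column 1) and equate Σ ρ_i t_i down to z_c; mantle fills any gap and the z_c terms cancel.
Column 1: 2.1×2564 + 25.3×2671 + (z_c − 27.4)×3331
Column 2: 1.46×0 + x×2835 + (z_c − 1.46 − 0 − x)×3331
The z_c×3331 term appears on both sides and cancels. Collect the known terms of each column as K = Σ(ρt)_known − 3331 × (depth of known layers): K_1 = 72960.7 − 3331×27.4 = −18308.7; K_2 = 0 − 3331×(1.46 + 0) = −4863.26.
Balance: K_1 = K_2 − x×(3331 − 2835), so x = (K_2 − K_1)/(3331 − 2835) = 13445.4/496 = 27.1 km.

27.1 km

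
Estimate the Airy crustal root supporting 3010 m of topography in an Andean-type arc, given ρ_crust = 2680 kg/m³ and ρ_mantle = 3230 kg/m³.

In Airy isostatic equilibrium: the weight of the topography is balanced by the buoyancy of the root, ρ_c h = (ρ_m − ρ_c) r.
r = h · ρ_c / (ρ_m − ρ_c) = 3010 m × 2680 / (3230 − 2680) = 14700 m.

14700 m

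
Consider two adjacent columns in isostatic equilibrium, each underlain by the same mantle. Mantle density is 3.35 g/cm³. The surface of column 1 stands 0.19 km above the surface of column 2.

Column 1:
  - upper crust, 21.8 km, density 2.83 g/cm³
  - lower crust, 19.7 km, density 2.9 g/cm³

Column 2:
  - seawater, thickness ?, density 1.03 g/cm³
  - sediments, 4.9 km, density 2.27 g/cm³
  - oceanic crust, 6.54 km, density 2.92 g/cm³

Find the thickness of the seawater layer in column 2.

Take the compensation level at the base of the deeper column (depth z_c below the surface of column 1) and equate Σ ρ_i t_i down to z_c; mantle fills any gap and the z_c terms cancel.
Column 1: 21.8×2.83 + 19.7×2.9 + (z_c − 41.5)×3.35
Column 2: 0.19×0 + x×1.03 + 4.9×2.27 + 6.54×2.92 + (z_c − 0.19 − 11.44 − x)×3.35
The z_c×3.35 term appears on both sides and cancels. Collect the known terms of each column as K = Σ(ρt)_known − 3.35 × (depth of known layers): K_1 = 118.824 − 3.35×41.5 = −20.201; K_2 = 30.2198 − 3.35×(0.19 + 11.44) = −8.7407.
Balance: K_1 = K_2 − x×(3.35 − 1.03), so x = (K_2 − K_1)/(3.35 − 1.03) = 11.4603/2.32 = 4.94 km.

4.94 km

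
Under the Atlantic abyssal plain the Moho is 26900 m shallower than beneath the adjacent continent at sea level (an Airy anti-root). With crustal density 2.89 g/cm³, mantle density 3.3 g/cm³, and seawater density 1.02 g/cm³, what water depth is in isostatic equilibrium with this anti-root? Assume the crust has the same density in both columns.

Replacing a thickness d of crust by seawater at the top must be balanced by replacing crust with mantle at the base: d (ρ_c − ρ_w) = a (ρ_m − ρ_c).
d = a (ρ_m − ρ_c)/(ρ_c − ρ_w) = 26900 m × 0.41/1.87 = 5900 m.

5900 m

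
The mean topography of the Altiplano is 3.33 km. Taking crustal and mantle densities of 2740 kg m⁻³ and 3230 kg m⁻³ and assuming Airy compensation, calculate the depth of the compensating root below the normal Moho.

Balancing pressure at the compensation depth: the weight of the topography is balanced by the buoyancy of the root, ρ_c h = (ρ_m − ρ_c) r.
r = h · ρ_c / (ρ_m − ρ_c) = 3.33 km × 2740 / (3230 − 2740) = 18.6 km.

18.6 km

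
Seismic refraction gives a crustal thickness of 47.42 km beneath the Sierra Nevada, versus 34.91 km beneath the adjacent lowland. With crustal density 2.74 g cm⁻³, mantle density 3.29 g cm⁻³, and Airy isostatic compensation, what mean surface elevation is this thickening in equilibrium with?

2.09 km

Excess crust Δ = 47.42 km − 34.91 km = 12.51 km, split between elevation h and root r with h + r = Δ.
Airy balance ρ_c h = (ρ_m − ρ_c) r gives r = h ρ_c/(ρ_m − ρ_c), so h (1 + ρ_c/(ρ_m − ρ_c)) = Δ, i.e. h = Δ (ρ_m − ρ_c)/ρ_m.
h = 12.51 km × 0.55/3.29 = 2.09 km.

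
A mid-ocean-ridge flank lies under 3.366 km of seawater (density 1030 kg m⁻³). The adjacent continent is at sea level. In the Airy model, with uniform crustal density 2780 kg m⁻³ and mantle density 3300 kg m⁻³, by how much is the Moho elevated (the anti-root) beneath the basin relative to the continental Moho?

11.3 km

Balancing pressure at the compensation depth: replacing crust with seawater at the top is compensated by replacing crust with mantle at the base: d (ρ_c − ρ_w) = a (ρ_m − ρ_c).
a = d (ρ_c − ρ_w)/(ρ_m − ρ_c) = 3.366 km × 1750/520 = 11.3 km.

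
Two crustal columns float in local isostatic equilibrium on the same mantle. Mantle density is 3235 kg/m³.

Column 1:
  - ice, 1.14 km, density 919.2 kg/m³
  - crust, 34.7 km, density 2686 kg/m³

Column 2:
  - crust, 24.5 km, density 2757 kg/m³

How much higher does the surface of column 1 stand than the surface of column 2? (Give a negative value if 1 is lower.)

3.08 km

For any compensation level in the mantle, the mantle terms cancel and isostasy reduces to e = (Σt_1 − Σt_2) − (Σ(ρt)_1 − Σ(ρt)_2) / ρ_m.
Σt_1 = 35.84 km; Σt_2 = 24.5 km; Σ(ρt)_1 = 94252.088; Σ(ρt)_2 = 67546.5 (in km·kg/m³).
e = (35.84 − 24.5) − (94252.088 − 67546.5) / 3235 = 3.08 km.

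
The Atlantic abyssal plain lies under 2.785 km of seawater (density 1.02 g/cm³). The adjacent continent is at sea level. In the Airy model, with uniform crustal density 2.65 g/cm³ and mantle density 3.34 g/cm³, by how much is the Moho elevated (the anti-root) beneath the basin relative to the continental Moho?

6.58 km

Isostatic balance requires: replacing crust with seawater at the top is compensated by replacing crust with mantle at the base: d (ρ_c − ρ_w) = a (ρ_m − ρ_c).
a = d (ρ_c − ρ_w)/(ρ_m − ρ_c) = 2.785 km × 1.63/0.69 = 6.58 km.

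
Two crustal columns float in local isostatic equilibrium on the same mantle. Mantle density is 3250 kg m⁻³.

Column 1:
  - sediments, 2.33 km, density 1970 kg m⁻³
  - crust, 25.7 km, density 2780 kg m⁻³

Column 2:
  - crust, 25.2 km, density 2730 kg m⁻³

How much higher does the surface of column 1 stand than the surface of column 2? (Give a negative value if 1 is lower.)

0.602 km

For any compensation level in the mantle, the mantle terms cancel and isostasy reduces to e = (Σt_1 − Σt_2) − (Σ(ρt)_1 − Σ(ρt)_2) / ρ_m.
Σt_1 = 28.03 km; Σt_2 = 25.2 km; Σ(ρt)_1 = 76036.1; Σ(ρt)_2 = 68796 (in km·kg m⁻³).
e = (28.03 − 25.2) − (76036.1 − 68796) / 3250 = 0.602 km.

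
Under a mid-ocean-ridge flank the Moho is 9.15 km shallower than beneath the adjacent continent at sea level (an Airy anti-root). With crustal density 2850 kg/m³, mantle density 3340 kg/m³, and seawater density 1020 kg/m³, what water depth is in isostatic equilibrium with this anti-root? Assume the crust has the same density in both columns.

2.45 km

Replacing a thickness d of crust by seawater at the top must be balanced by replacing crust with mantle at the base: d (ρ_c − ρ_w) = a (ρ_m − ρ_c).
d = a (ρ_m − ρ_c)/(ρ_c − ρ_w) = 9.15 km × 490/1830 = 2.45 km.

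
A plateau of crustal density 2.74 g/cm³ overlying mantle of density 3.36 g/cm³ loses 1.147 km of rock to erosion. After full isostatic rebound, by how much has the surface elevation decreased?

Rebound u = e ρ_c/ρ_m = 1.147 km × 2.74/3.36 = 0.9354 km.
Net surface drop = e − u = 1.147 km − 0.9354 km = e (ρ_m − ρ_c)/ρ_m = 0.212 km.

0.212 km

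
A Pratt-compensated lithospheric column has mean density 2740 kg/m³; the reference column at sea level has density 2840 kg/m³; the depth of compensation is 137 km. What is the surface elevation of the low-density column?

ρ_ref D = ρ (D + h) → h = D (ρ_ref − ρ)/ρ.
h = 137 km × (2840 − 2740)/2740 = 5 km.

5 km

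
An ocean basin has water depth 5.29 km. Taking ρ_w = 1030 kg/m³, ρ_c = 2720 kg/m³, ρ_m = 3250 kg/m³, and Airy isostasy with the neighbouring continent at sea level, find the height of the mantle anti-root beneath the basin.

Balancing pressure at the compensation depth: replacing crust with seawater at the top is compensated by replacing crust with mantle at the base: d (ρ_c − ρ_w) = a (ρ_m − ρ_c).
a = d (ρ_c − ρ_w)/(ρ_m − ρ_c) = 5.29 km × 1690/530 = 16.9 km.

16.9 km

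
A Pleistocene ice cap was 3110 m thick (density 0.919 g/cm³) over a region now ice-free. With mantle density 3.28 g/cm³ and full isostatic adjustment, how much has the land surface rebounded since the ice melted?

Removing the load lets mantle flow back in; uplift u satisfies ρ_ice t = ρ_m u.
u = t ρ_ice/ρ_m = 3110 m × 0.919/3.28 = 871 m.

871 m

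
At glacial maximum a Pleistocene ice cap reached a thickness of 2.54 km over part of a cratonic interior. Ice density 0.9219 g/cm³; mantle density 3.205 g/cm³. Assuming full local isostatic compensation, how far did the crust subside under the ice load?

Balancing pressure at the compensation depth: the ice load ρ_ice t is balanced by mantle displaced below, ρ_m s.
s = t ρ_ice / ρ_m = 2.54 km × 0.9219/3.205 = 0.731 km.

0.731 km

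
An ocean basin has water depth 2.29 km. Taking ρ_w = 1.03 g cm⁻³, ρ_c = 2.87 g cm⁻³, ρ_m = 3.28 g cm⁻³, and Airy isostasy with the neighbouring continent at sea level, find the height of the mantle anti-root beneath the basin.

10.3 km

For local isostatic compensation: replacing crust with seawater at the top is compensated by replacing crust with mantle at the base: d (ρ_c − ρ_w) = a (ρ_m − ρ_c).
a = d (ρ_c − ρ_w)/(ρ_m − ρ_c) = 2.29 km × 1.84/0.41 = 10.3 km.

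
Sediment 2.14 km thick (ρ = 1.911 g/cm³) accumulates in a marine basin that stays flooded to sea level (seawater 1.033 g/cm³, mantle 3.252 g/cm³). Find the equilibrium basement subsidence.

0.847 km

Submarine loading: the sediment displaces seawater, and the subsidence is in turn flooded, so s (ρ_m − ρ_w) = t (ρ_sed − ρ_w).
s = 2.14 km × (1.911 − 1.033) / (3.252 − 1.033) = 0.847 km.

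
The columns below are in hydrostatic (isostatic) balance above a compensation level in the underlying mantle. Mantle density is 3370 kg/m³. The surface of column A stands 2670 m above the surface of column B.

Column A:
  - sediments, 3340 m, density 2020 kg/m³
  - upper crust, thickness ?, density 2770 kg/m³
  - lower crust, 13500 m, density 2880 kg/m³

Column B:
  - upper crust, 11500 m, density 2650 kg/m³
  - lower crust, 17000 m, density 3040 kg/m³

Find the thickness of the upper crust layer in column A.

19600 m

Take the compensation level at the base of the deeper column (depth z_c below the surface of column A) and equate Σ ρ_i t_i down to z_c; mantle fills any gap and the z_c terms cancel.
Column A: 3340×2020 + x×2770 + 13500×2880 + (z_c − 16840 − x)×3370
Column B: 2670×0 + 11500×2650 + 17000×3040 + (z_c − 2670 − 28500)×3370
The z_c×3370 term appears on both sides and cancels. Collect the known terms of each column as K = Σ(ρt)_known − 3370 × (depth of known layers): K_A = 45626800 − 3370×16840 = −11124000; K_B = 82155000 − 3370×(2670 + 28500) = −22887900.
Balance: K_A − x×(3370 − 2770) = K_B, so x = (K_A − K_B)/(3370 − 2770) = 11763900/600 = 19600 m.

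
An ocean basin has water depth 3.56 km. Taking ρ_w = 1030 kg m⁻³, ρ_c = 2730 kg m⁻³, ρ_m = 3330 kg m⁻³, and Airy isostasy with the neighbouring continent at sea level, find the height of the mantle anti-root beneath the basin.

In Airy isostatic equilibrium: replacing crust with seawater at the top is compensated by replacing crust with mantle at the base: d (ρ_c − ρ_w) = a (ρ_m − ρ_c).
a = d (ρ_c − ρ_w)/(ρ_m − ρ_c) = 3.56 km × 1700/600 = 10.1 km.

10.1 km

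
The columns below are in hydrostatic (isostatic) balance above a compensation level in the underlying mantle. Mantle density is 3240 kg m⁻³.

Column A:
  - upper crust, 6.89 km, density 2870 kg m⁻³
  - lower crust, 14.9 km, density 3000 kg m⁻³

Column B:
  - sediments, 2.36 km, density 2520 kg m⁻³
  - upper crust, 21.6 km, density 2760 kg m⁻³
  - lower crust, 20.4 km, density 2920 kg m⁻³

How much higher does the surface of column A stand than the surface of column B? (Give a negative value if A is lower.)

−3.85 km

For any compensation level in the mantle, the mantle terms cancel and isostasy reduces to e = (Σt_A − Σt_B) − (Σ(ρt)_A − Σ(ρt)_B) / ρ_m.
Σt_A = 21.79 km; Σt_B = 44.36 km; Σ(ρt)_A = 64474.3; Σ(ρt)_B = 125131.2 (in km·kg m⁻³).
e = (21.79 − 44.36) − (64474.3 − 125131.2) / 3240 = −3.85 km.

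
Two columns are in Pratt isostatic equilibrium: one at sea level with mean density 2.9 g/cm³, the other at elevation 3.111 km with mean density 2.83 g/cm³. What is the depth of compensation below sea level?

ρ_ref D = ρ (D + h) → D (ρ_ref − ρ) = ρ h.
D = ρ h/(ρ_ref − ρ) = 2.83 × 3.111 km/(2.9 − 2.83) = 126 km.

126 km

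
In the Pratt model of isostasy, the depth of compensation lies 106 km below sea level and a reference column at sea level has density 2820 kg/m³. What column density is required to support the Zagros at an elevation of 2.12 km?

Pratt balance: ρ_ref D = ρ (D + h).
ρ = ρ_ref D/(D + h) = 2820 × 106 km/(106 km + 2.12 km) = 2760 kg/m³.

2760 kg/m³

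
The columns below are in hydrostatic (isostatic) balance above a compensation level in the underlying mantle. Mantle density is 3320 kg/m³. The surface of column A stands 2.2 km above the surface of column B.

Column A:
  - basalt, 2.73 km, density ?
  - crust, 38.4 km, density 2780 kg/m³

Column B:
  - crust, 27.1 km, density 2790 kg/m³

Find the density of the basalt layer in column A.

Take the compensation level at the base of the deeper column (depth z_c below the surface of column A) and equate Σ ρ_i t_i down to z_c; mantle fills any gap and the z_c terms cancel.
Column A: 2.73×ρ + 38.4×2780 + (z_c − 41.13)×3320
Column B: 2.2×0 + 27.1×2790 + (z_c − 2.2 − 27.1)×3320
The z_c×3320 term appears on both sides and cancels. Collect the known terms of each column as K = Σ(ρt)_known − 3320 × (depth of known layers): K_A = 106752 − 3320×41.13 = −29799.6; K_B = 75609 − 3320×(2.2 + 27.1) = −21667.
Balance: K_A + 2.73×ρ = K_B, so ρ = (K_B − K_A)/2.73 = 8132.6/2.73 = 2980 kg/m³.

2980 kg/m³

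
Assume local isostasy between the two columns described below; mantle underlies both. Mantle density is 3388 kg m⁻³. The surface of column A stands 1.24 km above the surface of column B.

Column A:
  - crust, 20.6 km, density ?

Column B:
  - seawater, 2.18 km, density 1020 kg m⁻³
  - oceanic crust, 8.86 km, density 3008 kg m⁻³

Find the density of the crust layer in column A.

Take the compensation level at the base of the deeper column (depth z_c below the surface of column A) and equate Σ ρ_i t_i down to z_c; mantle fills any gap and the z_c terms cancel.
Column A: 20.6×ρ + (z_c − 20.6)×3388
Column B: 1.24×0 + 2.18×1020 + 8.86×3008 + (z_c − 1.24 − 11.04)×3388
The z_c×3388 term appears on both sides and cancels. Collect the known terms of each column as K = Σ(ρt)_known − 3388 × (depth of known layers): K_A = 0 − 3388×20.6 = −69792.8; K_B = 28874.48 − 3388×(1.24 + 11.04) = −12730.16.
Balance: K_A + 20.6×ρ = K_B, so ρ = (K_B − K_A)/20.6 = 57062.6/20.6 = 2770 kg m⁻³.

2770 kg m⁻³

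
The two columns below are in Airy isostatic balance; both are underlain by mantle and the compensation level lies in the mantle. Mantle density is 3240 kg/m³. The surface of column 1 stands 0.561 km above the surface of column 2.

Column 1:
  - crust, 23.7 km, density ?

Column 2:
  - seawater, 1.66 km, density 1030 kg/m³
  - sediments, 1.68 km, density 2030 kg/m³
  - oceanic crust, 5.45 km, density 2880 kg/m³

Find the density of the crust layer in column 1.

2840 kg/m³

Take the compensation level at the base of the deeper column (depth z_c below the surface of column 1) and equate Σ ρ_i t_i down to z_c; mantle fills any gap and the z_c terms cancel.
Column 1: 23.7×ρ + (z_c − 23.7)×3240
Column 2: 0.561×0 + 1.66×1030 + 1.68×2030 + 5.45×2880 + (z_c − 0.561 − 8.79)×3240
The z_c×3240 term appears on both sides and cancels. Collect the known terms of each column as K = Σ(ρt)_known − 3240 × (depth of known layers): K_1 = 0 − 3240×23.7 = −76788; K_2 = 20816.2 − 3240×(0.561 + 8.79) = −9481.04.
Balance: K_1 + 23.7×ρ = K_2, so ρ = (K_2 − K_1)/23.7 = 67307/23.7 = 2840 kg/m³.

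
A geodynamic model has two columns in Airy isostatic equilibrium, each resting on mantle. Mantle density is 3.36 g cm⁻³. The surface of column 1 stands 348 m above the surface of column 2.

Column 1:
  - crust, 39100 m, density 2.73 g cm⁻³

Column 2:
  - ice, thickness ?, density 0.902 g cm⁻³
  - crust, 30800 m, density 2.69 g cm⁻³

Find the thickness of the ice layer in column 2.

1150 m

Take the compensation level at the base of the deeper column (depth z_c below the surface of column 1) and equate Σ ρ_i t_i down to z_c; mantle fills any gap and the z_c terms cancel.
Column 1: 39100×2.73 + (z_c − 39100)×3.36
Column 2: 348×0 + x×0.902 + 30800×2.69 + (z_c − 348 − 30800 − x)×3.36
The z_c×3.36 term appears on both sides and cancels. Collect the known terms of each column as K = Σ(ρt)_known − 3.36 × (depth of known layers): K_1 = 106743 − 3.36×39100 = −24633; K_2 = 82852 − 3.36×(348 + 30800) = −21805.28.
Balance: K_1 = K_2 − x×(3.36 − 0.902), so x = (K_2 − K_1)/(3.36 − 0.902) = 2827.72/2.458 = 1150 m.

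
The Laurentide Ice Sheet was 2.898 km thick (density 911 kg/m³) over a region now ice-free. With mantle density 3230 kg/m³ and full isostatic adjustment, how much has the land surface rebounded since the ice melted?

Removing the load lets mantle flow back in; uplift u satisfies ρ_ice t = ρ_m u.
u = t ρ_ice/ρ_m = 2.898 km × 911/3230 = 0.817 km.

0.817 km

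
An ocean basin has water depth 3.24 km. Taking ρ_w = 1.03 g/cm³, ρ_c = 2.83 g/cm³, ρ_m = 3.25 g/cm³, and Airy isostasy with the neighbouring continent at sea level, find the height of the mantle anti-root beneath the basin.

In Airy isostatic equilibrium: replacing crust with seawater at the top is compensated by replacing crust with mantle at the base: d (ρ_c − ρ_w) = a (ρ_m − ρ_c).
a = d (ρ_c − ρ_w)/(ρ_m − ρ_c) = 3.24 km × 1.8/0.42 = 13.9 km.

13.9 km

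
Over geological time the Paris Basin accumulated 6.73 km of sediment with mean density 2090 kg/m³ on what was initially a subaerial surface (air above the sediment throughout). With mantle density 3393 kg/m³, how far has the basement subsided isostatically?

Subaerial load: s = t ρ_sed / ρ_m = 6.73 km × 2090/3393 = 4.15 km.

4.15 km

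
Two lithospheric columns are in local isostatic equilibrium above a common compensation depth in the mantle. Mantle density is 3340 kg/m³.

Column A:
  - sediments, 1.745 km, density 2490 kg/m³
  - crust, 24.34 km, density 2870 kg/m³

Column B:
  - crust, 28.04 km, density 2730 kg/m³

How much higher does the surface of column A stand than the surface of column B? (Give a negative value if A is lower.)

For any compensation level in the mantle, the mantle terms cancel and isostasy reduces to e = (Σt_A − Σt_B) − (Σ(ρt)_A − Σ(ρt)_B) / ρ_m.
Σt_A = 26.085 km; Σt_B = 28.04 km; Σ(ρt)_A = 74200.85; Σ(ρt)_B = 76549.2 (in km·kg/m³).
e = (26.085 − 28.04) − (74200.85 − 76549.2) / 3340 = −1.25 km.

−1.25 km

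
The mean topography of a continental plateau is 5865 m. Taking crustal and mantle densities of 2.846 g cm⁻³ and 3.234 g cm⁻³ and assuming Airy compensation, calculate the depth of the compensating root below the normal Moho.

43000 m

Equating mass per unit area of the two columns: the weight of the topography is balanced by the buoyancy of the root, ρ_c h = (ρ_m − ρ_c) r.
r = h · ρ_c / (ρ_m − ρ_c) = 5865 m × 2.846 / (3.234 − 2.846) = 43000 m.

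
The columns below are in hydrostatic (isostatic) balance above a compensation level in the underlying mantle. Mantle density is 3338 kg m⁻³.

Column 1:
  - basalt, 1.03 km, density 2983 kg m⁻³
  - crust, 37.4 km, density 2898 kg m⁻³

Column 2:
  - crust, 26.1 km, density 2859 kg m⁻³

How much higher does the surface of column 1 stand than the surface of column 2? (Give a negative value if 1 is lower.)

For any compensation level in the mantle, the mantle terms cancel and isostasy reduces to e = (Σt_1 − Σt_2) − (Σ(ρt)_1 − Σ(ρt)_2) / ρ_m.
Σt_1 = 38.43 km; Σt_2 = 26.1 km; Σ(ρt)_1 = 111457.69; Σ(ρt)_2 = 74619.9 (in km·kg m⁻³).
e = (38.43 − 26.1) − (111457.69 − 74619.9) / 3338 = 1.29 km.

1.29 km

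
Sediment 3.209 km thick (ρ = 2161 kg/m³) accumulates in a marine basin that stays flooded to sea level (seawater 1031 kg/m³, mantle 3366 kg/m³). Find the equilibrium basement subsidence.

1.55 km

Submarine loading: the sediment displaces seawater, and the subsidence is in turn flooded, so s (ρ_m − ρ_w) = t (ρ_sed − ρ_w).
s = 3.209 km × (2161 − 1031) / (3366 − 1031) = 1.55 km.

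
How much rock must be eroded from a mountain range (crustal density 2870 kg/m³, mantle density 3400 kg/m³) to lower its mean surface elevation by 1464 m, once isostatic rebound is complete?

Net drop Δ = e − u = e − e ρ_c/ρ_m = e (ρ_m − ρ_c)/ρ_m.
e = Δ ρ_m/(ρ_m − ρ_c) = 1464 m × 3400/530 = 9390 m.

9390 m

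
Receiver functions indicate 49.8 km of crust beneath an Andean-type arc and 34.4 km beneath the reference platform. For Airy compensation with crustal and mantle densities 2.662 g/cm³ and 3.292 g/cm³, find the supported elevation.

2.95 km

Excess crust Δ = 49.8 km − 34.4 km = 15.4 km, split between elevation h and root r with h + r = Δ.
Airy balance ρ_c h = (ρ_m − ρ_c) r gives r = h ρ_c/(ρ_m − ρ_c), so h (1 + ρ_c/(ρ_m − ρ_c)) = Δ, i.e. h = Δ (ρ_m − ρ_c)/ρ_m.
h = 15.4 km × 0.63/3.292 = 2.95 km.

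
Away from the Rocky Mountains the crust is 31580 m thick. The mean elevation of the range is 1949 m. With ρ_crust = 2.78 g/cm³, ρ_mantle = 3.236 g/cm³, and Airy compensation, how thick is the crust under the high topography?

Root depth r = h ρ_c / (ρ_m − ρ_c) = 1949 m × 2.78 / 0.456 = 11880 m.
Total thickness = T + h + r = 31580 m + 1949 m + 11880 m = 45400 m.

45400 m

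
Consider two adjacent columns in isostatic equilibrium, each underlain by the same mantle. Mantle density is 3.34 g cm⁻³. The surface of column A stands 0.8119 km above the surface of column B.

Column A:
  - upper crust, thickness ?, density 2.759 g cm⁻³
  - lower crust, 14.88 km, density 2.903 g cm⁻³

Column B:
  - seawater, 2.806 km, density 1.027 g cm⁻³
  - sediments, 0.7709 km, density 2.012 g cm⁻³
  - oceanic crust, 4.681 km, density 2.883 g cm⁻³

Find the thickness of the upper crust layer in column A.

10.1 km

Take the compensation level at the base of the deeper column (depth z_c below the surface of column A) and equate Σ ρ_i t_i down to z_c; mantle fills any gap and the z_c terms cancel.
Column A: x×2.759 + 14.88×2.903 + (z_c − 14.88 − x)×3.34
Column B: 0.8119×0 + 2.806×1.027 + 0.7709×2.012 + 4.681×2.883 + (z_c − 0.8119 − 8.2579)×3.34
The z_c×3.34 term appears on both sides and cancels. Collect the known terms of each column as K = Σ(ρt)_known − 3.34 × (depth of known layers): K_A = 43.19664 − 3.34×14.88 = −6.50256; K_B = 17.9281358 − 3.34×(0.8119 + 8.2579) = −12.3649962.
Balance: K_A − x×(3.34 − 2.759) = K_B, so x = (K_A − K_B)/(3.34 − 2.759) = 5.86244/0.581 = 10.1 km.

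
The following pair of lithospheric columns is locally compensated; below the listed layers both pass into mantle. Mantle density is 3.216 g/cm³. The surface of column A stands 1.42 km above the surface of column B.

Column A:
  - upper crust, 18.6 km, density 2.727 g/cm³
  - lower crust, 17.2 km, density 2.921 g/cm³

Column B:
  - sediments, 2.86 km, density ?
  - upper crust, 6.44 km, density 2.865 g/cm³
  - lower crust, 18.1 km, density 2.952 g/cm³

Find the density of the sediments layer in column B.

2.32 g/cm³

Take the compensation level at the base of the deeper column (depth z_c below the surface of column A) and equate Σ ρ_i t_i down to z_c; mantle fills any gap and the z_c terms cancel.
Column A: 18.6×2.727 + 17.2×2.921 + (z_c − 35.8)×3.216
Column B: 1.42×0 + 2.86×ρ + 6.44×2.865 + 18.1×2.952 + (z_c − 1.42 − 27.4)×3.216
The z_c×3.216 term appears on both sides and cancels. Collect the known terms of each column as K = Σ(ρt)_known − 3.216 × (depth of known layers): K_A = 100.9634 − 3.216×35.8 = −14.1694; K_B = 71.8818 − 3.216×(1.42 + 27.4) = −20.80332.
Balance: K_A = K_B + 2.86×ρ, so ρ = (K_A − K_B)/2.86 = 6.63392/2.86 = 2.32 g/cm³.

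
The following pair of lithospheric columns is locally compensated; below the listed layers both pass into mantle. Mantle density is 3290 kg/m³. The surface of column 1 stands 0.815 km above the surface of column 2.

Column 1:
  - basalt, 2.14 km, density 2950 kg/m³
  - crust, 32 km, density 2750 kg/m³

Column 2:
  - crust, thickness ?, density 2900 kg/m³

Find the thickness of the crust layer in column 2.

39.3 km

Take the compensation level at the base of the deeper column (depth z_c below the surface of column 1) and equate Σ ρ_i t_i down to z_c; mantle fills any gap and the z_c terms cancel.
Column 1: 2.14×2950 + 32×2750 + (z_c − 34.14)×3290
Column 2: 0.815×0 + x×2900 + (z_c − 0.815 − 0 − x)×3290
The z_c×3290 term appears on both sides and cancels. Collect the known terms of each column as K = Σ(ρt)_known − 3290 × (depth of known layers): K_1 = 94313 − 3290×34.14 = −18007.6; K_2 = 0 − 3290×(0.815 + 0) = −2681.35.
Balance: K_1 = K_2 − x×(3290 − 2900), so x = (K_2 − K_1)/(3290 − 2900) = 15326.2/390 = 39.3 km.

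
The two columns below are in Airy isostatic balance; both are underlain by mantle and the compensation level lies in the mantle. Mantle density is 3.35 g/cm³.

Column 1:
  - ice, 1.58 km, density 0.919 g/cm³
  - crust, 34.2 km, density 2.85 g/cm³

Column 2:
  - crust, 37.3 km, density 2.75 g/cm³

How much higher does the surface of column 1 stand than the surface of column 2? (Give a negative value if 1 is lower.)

For any compensation level in the mantle, the mantle terms cancel and isostasy reduces to e = (Σt_1 − Σt_2) − (Σ(ρt)_1 − Σ(ρt)_2) / ρ_m.
Σt_1 = 35.78 km; Σt_2 = 37.3 km; Σ(ρt)_1 = 98.92202; Σ(ρt)_2 = 102.575 (in km·g/cm³).
e = (35.78 − 37.3) − (98.92202 − 102.575) / 3.35 = −0.43 km.

−0.43 km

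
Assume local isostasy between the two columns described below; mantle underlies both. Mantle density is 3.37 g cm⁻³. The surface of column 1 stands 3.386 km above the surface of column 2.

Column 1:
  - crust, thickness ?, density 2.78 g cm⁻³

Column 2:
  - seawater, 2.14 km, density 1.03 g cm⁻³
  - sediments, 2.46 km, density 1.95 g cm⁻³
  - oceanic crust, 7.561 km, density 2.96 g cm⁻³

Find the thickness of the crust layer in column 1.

39 km

Take the compensation level at the base of the deeper column (depth z_c below the surface of column 1) and equate Σ ρ_i t_i down to z_c; mantle fills any gap and the z_c terms cancel.
Column 1: x×2.78 + (z_c − 0 − x)×3.37
Column 2: 3.386×0 + 2.14×1.03 + 2.46×1.95 + 7.561×2.96 + (z_c − 3.386 − 12.161)×3.37
The z_c×3.37 term appears on both sides and cancels. Collect the known terms of each column as K = Σ(ρt)_known − 3.37 × (depth of known layers): K_1 = 0 − 3.37×0 = 0; K_2 = 29.38176 − 3.37×(3.386 + 12.161) = −23.01163.
Balance: K_1 − x×(3.37 − 2.78) = K_2, so x = (K_1 − K_2)/(3.37 − 2.78) = 23.0116/0.59 = 39 km.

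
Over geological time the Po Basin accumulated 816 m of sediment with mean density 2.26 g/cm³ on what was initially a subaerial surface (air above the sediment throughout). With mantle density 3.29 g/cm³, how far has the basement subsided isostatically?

561 m

Subaerial load: s = t ρ_sed / ρ_m = 816 m × 2.26/3.29 = 561 m.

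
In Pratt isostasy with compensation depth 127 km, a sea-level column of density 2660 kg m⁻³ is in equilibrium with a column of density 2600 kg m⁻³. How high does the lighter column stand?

ρ_ref D = ρ (D + h) → h = D (ρ_ref − ρ)/ρ.
h = 127 km × (2660 − 2600)/2600 = 2.93 km.

2.93 km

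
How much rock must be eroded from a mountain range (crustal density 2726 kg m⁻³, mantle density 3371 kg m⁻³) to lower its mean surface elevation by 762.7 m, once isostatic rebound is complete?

Net drop Δ = e − u = e − e ρ_c/ρ_m = e (ρ_m − ρ_c)/ρ_m.
e = Δ ρ_m/(ρ_m − ρ_c) = 762.7 m × 3371/645 = 3990 m.

3990 m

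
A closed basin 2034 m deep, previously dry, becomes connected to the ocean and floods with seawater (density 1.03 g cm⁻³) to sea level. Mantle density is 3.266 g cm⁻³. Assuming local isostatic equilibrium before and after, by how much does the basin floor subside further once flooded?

After flooding the water column is d + s deep. Its weight must equal the weight of mantle displaced by the extra subsidence s: (d + s) ρ_w = s ρ_m.
s = d ρ_w / (ρ_m − ρ_w) = 2034 m × 1.03/(3.266 − 1.03) = 937 m.

937 m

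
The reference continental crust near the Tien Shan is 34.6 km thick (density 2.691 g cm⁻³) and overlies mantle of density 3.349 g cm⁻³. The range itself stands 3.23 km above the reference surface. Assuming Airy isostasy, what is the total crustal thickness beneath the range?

Root depth r = h ρ_c / (ρ_m − ρ_c) = 3.23 km × 2.691 / 0.658 = 13.21 km.
Total thickness = T + h + r = 34.6 km + 3.23 km + 13.21 km = 51 km.

51 km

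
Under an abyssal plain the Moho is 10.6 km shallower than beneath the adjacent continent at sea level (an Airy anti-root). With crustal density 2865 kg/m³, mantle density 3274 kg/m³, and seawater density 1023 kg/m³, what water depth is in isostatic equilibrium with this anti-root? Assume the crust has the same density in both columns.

Replacing a thickness d of crust by seawater at the top must be balanced by replacing crust with mantle at the base: d (ρ_c − ρ_w) = a (ρ_m − ρ_c).
d = a (ρ_m − ρ_c)/(ρ_c − ρ_w) = 10.6 km × 409/1842 = 2.35 km.

2.35 km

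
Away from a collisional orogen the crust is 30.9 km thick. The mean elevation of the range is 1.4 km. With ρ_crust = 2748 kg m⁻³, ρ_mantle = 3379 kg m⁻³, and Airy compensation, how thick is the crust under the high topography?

38.4 km

Root depth r = h ρ_c / (ρ_m − ρ_c) = 1.4 km × 2748 / 631 = 6.097 km.
Total thickness = T + h + r = 30.9 km + 1.4 km + 6.097 km = 38.4 km.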